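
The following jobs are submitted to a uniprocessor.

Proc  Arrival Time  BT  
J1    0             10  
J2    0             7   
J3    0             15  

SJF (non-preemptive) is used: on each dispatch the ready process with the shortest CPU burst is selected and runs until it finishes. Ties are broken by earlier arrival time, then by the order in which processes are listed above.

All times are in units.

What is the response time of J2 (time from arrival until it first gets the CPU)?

Schedule: | J2 0-7 | J1 7-17 | J3 17-32 |
Completion: J1=17  J2=7  J3=32
Turnaround (C−A): J1=17  J2=7  J3=32
Response(J2) = first start − arrival = 0 − 0 = 0

0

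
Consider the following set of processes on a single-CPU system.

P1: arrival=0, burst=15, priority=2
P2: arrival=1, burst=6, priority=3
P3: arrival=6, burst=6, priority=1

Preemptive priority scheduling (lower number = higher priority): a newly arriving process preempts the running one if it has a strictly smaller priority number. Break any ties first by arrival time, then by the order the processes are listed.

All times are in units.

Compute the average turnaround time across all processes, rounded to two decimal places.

Timeline: | P1 0-6 | P3 6-12 | P1 12-21 | P2 21-27 |
Completion: P1=21  P2=27  P3=12
Turnaround times: P1=21, P2=26, P3=6
Average turnaround = (21+26+6) / 3 = 53/3 = 17.67

17.67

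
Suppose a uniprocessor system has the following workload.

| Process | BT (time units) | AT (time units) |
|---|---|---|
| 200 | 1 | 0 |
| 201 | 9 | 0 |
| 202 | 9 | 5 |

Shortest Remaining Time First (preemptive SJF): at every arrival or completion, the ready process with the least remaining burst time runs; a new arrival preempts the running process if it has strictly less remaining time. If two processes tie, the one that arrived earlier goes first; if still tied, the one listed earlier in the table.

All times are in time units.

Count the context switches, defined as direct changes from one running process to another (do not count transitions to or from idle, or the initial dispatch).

2

Gantt: | 200 0-1 | 201 1-10 | 202 10-19 |
Completion: 200=1  201=10  202=19
Turnaround (C−A): 200=1  201=10  202=14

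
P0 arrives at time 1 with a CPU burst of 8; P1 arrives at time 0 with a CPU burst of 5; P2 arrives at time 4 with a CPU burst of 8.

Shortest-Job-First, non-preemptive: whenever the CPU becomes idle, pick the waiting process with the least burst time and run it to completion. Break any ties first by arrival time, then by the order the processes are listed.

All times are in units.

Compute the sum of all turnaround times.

34

Schedule: | P1 0-5 | P0 5-13 | P2 13-21 |
Completion: P0=13  P1=5  P2=21
Turnaround (C−A): P0=12  P1=5  P2=17
Turnaround = completion − arrival: P0=12, P1=5, P2=17
Total turnaround = 12 + 5 + 17 = 34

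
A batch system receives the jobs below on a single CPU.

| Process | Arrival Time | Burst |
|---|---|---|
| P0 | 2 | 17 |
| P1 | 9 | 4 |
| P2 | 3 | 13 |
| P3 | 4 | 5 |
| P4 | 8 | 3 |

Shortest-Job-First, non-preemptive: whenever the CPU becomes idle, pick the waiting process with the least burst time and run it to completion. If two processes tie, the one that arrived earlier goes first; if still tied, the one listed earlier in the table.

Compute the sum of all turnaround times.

Schedule: | idle 0-2 | P0 2-19 | P4 19-22 | P1 22-26 | P3 26-31 | P2 31-44 |
Completion: P0=19  P1=26  P2=44  P3=31  P4=22
Turnaround (C−A): P0=17  P1=17  P2=41  P3=27  P4=14
Turnaround = completion − arrival: P0=17, P1=17, P2=41, P3=27, P4=14
Total turnaround = 17 + 17 + 41 + 27 + 14 = 116

116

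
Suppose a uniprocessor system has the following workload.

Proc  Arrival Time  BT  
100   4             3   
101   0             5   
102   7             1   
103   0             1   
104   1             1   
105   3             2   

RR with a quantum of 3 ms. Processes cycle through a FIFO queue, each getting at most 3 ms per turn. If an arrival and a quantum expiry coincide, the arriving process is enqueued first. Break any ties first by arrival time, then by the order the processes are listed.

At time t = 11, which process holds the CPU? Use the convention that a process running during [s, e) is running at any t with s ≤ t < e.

100

Gantt: | 101 0-3 | 103 3-4 | 104 4-5 | 105 5-7 | 101 7-9 | 100 9-12 | 102 12-13 |
Completion: 100=12  101=9  102=13  103=4  104=5  105=7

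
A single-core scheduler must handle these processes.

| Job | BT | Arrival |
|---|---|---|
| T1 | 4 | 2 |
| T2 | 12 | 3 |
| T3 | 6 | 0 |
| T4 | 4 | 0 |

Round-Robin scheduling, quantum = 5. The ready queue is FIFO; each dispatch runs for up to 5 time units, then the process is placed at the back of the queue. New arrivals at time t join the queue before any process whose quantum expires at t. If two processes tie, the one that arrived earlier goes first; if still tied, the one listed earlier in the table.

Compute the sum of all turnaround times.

62

Gantt: | T3 0-5 | T4 5-9 | T1 9-13 | T2 13-18 | T3 18-19 | T2 19-26 |
Completion: T1=13  T2=26  T3=19  T4=9
Turnaround = completion − arrival: T1=11, T2=23, T3=19, T4=9
Total turnaround = 11 + 23 + 19 + 9 = 62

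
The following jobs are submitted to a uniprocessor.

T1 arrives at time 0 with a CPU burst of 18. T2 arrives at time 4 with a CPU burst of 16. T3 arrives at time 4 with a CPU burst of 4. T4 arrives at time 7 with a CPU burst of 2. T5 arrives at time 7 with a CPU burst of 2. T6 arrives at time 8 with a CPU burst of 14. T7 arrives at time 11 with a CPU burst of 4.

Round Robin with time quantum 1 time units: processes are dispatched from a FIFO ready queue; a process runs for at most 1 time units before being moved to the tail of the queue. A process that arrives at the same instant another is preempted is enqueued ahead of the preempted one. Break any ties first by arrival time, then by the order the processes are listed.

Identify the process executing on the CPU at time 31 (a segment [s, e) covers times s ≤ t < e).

Timeline: | T1 0-4 | T2 4-5 | T3 5-6 | T1 6-7 | T2 7-8 | T3 8-9 | T4 9-10 | T5 10-11 | T1 11-12 | T6 12-13 | T2 13-14 | T3 14-15 | T4 15-16 | T7 16-17 | T5 17-18 | T1 18-19 | T6 19-20 | T2 20-21 | T3 21-22 | T7 22-23 | T1 23-24 | T6 24-25 | T2 25-26 | T7 26-27 | T1 27-28 | T6 28-29 | T2 29-30 | T7 30-31 | T1 31-32 | T6 32-33 | T2 33-34 | T1 34-35 | T6 35-36 | T2 36-37 | T1 37-38 | T6 38-39 | T2 39-40 | T1 40-41 | T6 41-42 | T2 42-43 | T1 43-44 | T6 44-45 | T2 45-46 | T1 46-47 | T6 47-48 | T2 48-49 | T1 49-50 | T6 50-51 | T2 51-52 | T1 52-53 | T6 53-54 | T2 54-55 | T1 55-56 | T6 56-57 | T2 57-58 | T6 58-59 | T2 59-60 |
Completion: T1=56  T2=60  T3=22  T4=16  T5=18  T6=59  T7=31
Turnaround (C−A): T1=56  T2=56  T3=18  T4=9  T5=11  T6=51  T7=20

T1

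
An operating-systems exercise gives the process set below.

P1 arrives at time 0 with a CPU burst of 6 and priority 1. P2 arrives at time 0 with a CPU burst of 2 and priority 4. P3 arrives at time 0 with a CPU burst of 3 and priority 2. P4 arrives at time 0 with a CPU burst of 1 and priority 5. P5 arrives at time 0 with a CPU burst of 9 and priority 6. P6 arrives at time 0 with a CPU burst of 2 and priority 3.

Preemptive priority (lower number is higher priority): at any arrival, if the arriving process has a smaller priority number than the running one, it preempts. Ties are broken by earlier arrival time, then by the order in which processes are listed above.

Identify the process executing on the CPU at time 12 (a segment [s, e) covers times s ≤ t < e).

P2

Gantt: | P1 0-6 | P3 6-9 | P6 9-11 | P2 11-13 | P4 13-14 | P5 14-23 |
Completion: P1=6  P2=13  P3=9  P4=14  P5=23  P6=11
Turnaround (C−A): P1=6  P2=13  P3=9  P4=14  P5=23  P6=11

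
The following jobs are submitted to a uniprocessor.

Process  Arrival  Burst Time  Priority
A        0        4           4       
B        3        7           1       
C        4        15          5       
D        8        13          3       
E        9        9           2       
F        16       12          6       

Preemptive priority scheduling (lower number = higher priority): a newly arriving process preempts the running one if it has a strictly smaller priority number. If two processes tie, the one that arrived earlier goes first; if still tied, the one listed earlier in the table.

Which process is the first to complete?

B

Gantt: | A 0-3 | B 3-10 | E 10-19 | D 19-32 | A 32-33 | C 33-48 | F 48-60 |
Completion: A=33  B=10  C=48  D=32  E=19  F=60
Finish order: B → E → D → A → C → F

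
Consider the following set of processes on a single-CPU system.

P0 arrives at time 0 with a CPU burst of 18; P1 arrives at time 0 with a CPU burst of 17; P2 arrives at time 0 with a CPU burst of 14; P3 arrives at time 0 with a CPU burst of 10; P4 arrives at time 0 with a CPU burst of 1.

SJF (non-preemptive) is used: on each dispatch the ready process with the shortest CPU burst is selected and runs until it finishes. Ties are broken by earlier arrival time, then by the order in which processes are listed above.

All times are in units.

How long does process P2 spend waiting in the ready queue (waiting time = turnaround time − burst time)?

Schedule: | P4 0-1 | P3 1-11 | P2 11-25 | P1 25-42 | P0 42-60 |
Completion: P0=60  P1=42  P2=25  P3=11  P4=1
Waiting(P2) = turnaround − burst = 25 − 14 = 11

11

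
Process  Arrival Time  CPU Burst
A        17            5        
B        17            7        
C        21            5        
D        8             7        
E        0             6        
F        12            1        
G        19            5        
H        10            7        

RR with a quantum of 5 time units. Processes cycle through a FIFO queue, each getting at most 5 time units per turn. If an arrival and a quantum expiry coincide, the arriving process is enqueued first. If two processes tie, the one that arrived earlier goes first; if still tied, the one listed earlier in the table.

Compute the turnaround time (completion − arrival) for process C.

Schedule: | E 0-6 | idle 6-8 | D 8-13 | H 13-18 | F 18-19 | D 19-21 | A 21-26 | B 26-31 | H 31-33 | G 33-38 | C 38-43 | B 43-45 |
Completion: A=26  B=45  C=43  D=21  E=6  F=19  G=38  H=33
Turnaround(C) = completion − arrival = 43 − 21 = 22

22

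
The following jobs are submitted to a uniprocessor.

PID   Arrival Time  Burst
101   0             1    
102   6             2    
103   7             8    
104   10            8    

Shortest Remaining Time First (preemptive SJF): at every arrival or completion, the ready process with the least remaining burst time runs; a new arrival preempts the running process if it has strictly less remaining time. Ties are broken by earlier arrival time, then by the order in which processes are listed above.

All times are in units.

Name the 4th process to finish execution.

104

Gantt: | 101 0-1 | idle 1-6 | 102 6-8 | 103 8-16 | 104 16-24 |
Completion: 101=1  102=8  103=16  104=24
Turnaround (C−A): 101=1  102=2  103=9  104=14
Finish order: 101 → 102 → 103 → 104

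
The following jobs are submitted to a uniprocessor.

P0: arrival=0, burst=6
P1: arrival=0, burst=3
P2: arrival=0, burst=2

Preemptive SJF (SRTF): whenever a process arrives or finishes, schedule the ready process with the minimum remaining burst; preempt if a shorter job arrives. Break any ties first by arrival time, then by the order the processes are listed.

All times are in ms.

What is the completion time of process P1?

Timeline: | P2 0-2 | P1 2-5 | P0 5-11 |
Completion: P0=11  P1=5  P2=2
Turnaround (C−A): P0=11  P1=5  P2=2

5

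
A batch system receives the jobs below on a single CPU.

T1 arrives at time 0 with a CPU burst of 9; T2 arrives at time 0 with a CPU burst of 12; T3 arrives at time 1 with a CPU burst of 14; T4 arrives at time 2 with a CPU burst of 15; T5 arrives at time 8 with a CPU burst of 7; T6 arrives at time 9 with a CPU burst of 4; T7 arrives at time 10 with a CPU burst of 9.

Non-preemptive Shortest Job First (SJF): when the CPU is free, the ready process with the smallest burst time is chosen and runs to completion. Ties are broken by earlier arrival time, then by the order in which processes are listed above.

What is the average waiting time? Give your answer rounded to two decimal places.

19.57

Gantt: | T1 0-9 | T6 9-13 | T5 13-20 | T7 20-29 | T2 29-41 | T3 41-55 | T4 55-70 |
Completion: T1=9  T2=41  T3=55  T4=70  T5=20  T6=13  T7=29
Waiting times: T1=0, T2=29, T3=40, T4=53, T5=5, T6=0, T7=10
Average waiting = (0+29+40+53+5+0+10) / 7 = 137/7 = 19.57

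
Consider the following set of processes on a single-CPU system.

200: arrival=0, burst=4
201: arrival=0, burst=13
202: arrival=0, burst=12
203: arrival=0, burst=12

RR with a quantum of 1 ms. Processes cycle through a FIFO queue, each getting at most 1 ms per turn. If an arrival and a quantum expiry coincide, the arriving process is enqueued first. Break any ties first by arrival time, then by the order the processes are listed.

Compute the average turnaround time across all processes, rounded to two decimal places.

33.25

Gantt: | 200 0-1 | 201 1-2 | 202 2-3 | 203 3-4 | 200 4-5 | 201 5-6 | 202 6-7 | 203 7-8 | 200 8-9 | 201 9-10 | 202 10-11 | 203 11-12 | 200 12-13 | 201 13-14 | 202 14-15 | 203 15-16 | 201 16-17 | 202 17-18 | 203 18-19 | 201 19-20 | 202 20-21 | 203 21-22 | 201 22-23 | 202 23-24 | 203 24-25 | 201 25-26 | 202 26-27 | 203 27-28 | 201 28-29 | 202 29-30 | 203 30-31 | 201 31-32 | 202 32-33 | 203 33-34 | 201 34-35 | 202 35-36 | 203 36-37 | 201 37-38 | 202 38-39 | 203 39-40 | 201 40-41 |
Completion: 200=13  201=41  202=39  203=40
Turnaround times: 200=13, 201=41, 202=39, 203=40
Average turnaround = (13+41+39+40) / 4 = 133/4 = 33.25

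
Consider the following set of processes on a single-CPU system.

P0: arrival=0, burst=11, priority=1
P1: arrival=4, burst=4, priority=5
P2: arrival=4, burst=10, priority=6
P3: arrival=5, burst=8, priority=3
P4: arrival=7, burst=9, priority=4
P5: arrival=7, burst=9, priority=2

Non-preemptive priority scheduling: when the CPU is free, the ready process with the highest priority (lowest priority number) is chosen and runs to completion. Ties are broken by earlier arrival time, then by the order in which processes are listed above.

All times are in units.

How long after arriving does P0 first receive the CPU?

Gantt: | P0 0-11 | P5 11-20 | P3 20-28 | P4 28-37 | P1 37-41 | P2 41-51 |
Completion: P0=11  P1=41  P2=51  P3=28  P4=37  P5=20
Response(P0) = first start − arrival = 0 − 0 = 0

0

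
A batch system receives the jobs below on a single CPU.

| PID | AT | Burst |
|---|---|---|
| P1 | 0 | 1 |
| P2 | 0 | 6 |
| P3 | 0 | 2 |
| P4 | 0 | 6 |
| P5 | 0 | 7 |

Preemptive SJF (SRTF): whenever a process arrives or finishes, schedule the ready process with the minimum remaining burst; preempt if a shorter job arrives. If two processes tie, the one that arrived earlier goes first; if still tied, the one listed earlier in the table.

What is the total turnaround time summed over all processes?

Timeline: | P1 0-1 | P3 1-3 | P2 3-9 | P4 9-15 | P5 15-22 |
Completion: P1=1  P2=9  P3=3  P4=15  P5=22
Turnaround = completion − arrival: P1=1, P2=9, P3=3, P4=15, P5=22
Total turnaround = 1 + 9 + 3 + 15 + 22 = 50

50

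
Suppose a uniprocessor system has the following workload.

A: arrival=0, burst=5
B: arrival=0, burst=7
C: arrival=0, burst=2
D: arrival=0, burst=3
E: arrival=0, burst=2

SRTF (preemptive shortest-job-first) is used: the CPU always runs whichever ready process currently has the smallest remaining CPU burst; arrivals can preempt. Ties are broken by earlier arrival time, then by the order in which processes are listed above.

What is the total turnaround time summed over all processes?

44

Timeline: | C 0-2 | E 2-4 | D 4-7 | A 7-12 | B 12-19 |
Completion: A=12  B=19  C=2  D=7  E=4
Turnaround (C−A): A=12  B=19  C=2  D=7  E=4
Turnaround = completion − arrival: A=12, B=19, C=2, D=7, E=4
Total turnaround = 12 + 19 + 2 + 7 + 4 = 44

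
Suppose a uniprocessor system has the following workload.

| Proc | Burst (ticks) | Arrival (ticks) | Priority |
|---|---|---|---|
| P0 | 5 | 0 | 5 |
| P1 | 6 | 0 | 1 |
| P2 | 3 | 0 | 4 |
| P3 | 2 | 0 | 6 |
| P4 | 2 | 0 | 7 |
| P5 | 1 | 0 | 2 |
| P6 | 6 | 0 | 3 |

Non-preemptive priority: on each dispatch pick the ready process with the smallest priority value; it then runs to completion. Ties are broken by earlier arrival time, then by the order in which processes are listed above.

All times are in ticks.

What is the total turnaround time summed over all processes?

Timeline: | P1 0-6 | P5 6-7 | P6 7-13 | P2 13-16 | P0 16-21 | P3 21-23 | P4 23-25 |
Completion: P0=21  P1=6  P2=16  P3=23  P4=25  P5=7  P6=13
Turnaround (C−A): P0=21  P1=6  P2=16  P3=23  P4=25  P5=7  P6=13
Turnaround = completion − arrival: P0=21, P1=6, P2=16, P3=23, P4=25, P5=7, P6=13
Total turnaround = 21 + 6 + 16 + 23 + 25 + 7 + 13 = 111

111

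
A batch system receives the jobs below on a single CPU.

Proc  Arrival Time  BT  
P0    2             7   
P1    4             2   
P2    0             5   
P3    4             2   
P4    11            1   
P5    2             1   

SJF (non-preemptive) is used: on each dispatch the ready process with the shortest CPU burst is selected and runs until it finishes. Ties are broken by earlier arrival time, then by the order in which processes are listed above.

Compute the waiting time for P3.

Gantt: | P2 0-5 | P5 5-6 | P1 6-8 | P3 8-10 | P0 10-17 | P4 17-18 |
Completion: P0=17  P1=8  P2=5  P3=10  P4=18  P5=6
Waiting(P3) = turnaround − burst = 6 − 2 = 4

4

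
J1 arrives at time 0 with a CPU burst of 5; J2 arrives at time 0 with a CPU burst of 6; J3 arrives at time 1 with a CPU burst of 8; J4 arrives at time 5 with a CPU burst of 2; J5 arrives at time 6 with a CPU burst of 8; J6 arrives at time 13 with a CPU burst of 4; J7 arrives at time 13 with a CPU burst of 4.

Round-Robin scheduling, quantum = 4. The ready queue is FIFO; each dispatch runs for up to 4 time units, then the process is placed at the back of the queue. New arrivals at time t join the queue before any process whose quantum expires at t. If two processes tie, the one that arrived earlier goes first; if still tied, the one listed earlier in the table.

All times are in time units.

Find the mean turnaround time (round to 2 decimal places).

19.29

Schedule: | J1 0-4 | J2 4-8 | J3 8-12 | J1 12-13 | J4 13-15 | J5 15-19 | J2 19-21 | J3 21-25 | J6 25-29 | J7 29-33 | J5 33-37 |
Completion: J1=13  J2=21  J3=25  J4=15  J5=37  J6=29  J7=33
Turnaround (C−A): J1=13  J2=21  J3=24  J4=10  J5=31  J6=16  J7=20
Turnaround times: J1=13, J2=21, J3=24, J4=10, J5=31, J6=16, J7=20
Average turnaround = (13+21+24+10+31+16+20) / 7 = 135/7 = 19.29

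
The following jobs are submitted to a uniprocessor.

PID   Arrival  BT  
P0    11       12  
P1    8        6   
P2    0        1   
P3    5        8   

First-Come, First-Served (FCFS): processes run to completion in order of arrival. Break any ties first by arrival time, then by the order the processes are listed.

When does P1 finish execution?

Gantt: | P2 0-1 | idle 1-5 | P3 5-13 | P1 13-19 | P0 19-31 |
Completion: P0=31  P1=19  P2=1  P3=13
Turnaround (C−A): P0=20  P1=11  P2=1  P3=8

19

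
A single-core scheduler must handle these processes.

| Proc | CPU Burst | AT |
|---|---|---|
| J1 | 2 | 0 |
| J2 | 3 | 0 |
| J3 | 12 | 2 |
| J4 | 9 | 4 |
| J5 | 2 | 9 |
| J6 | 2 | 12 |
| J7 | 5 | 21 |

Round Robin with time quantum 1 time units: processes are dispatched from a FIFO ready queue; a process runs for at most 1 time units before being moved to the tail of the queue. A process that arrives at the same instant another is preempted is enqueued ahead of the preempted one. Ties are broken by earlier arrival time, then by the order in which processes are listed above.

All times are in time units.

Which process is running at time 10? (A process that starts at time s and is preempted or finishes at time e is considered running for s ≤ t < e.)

J5

Gantt: | J1 0-1 | J2 1-2 | J1 2-3 | J3 3-4 | J2 4-5 | J4 5-6 | J3 6-7 | J2 7-8 | J4 8-9 | J3 9-10 | J5 10-11 | J4 11-12 | J3 12-13 | J5 13-14 | J6 14-15 | J4 15-16 | J3 16-17 | J6 17-18 | J4 18-19 | J3 19-20 | J4 20-21 | J3 21-22 | J7 22-23 | J4 23-24 | J3 24-25 | J7 25-26 | J4 26-27 | J3 27-28 | J7 28-29 | J4 29-30 | J3 30-31 | J7 31-32 | J3 32-33 | J7 33-34 | J3 34-35 |
Completion: J1=3  J2=8  J3=35  J4=30  J5=14  J6=18  J7=34
Turnaround (C−A): J1=3  J2=8  J3=33  J4=26  J5=5  J6=6  J7=13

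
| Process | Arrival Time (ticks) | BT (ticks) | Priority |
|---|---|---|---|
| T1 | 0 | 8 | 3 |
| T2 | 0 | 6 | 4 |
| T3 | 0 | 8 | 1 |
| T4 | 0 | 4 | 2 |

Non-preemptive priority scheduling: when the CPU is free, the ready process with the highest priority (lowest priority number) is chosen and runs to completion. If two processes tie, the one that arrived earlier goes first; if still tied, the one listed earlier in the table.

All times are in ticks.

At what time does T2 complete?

26

Gantt: | T3 0-8 | T4 8-12 | T1 12-20 | T2 20-26 |
Completion: T1=20  T2=26  T3=8  T4=12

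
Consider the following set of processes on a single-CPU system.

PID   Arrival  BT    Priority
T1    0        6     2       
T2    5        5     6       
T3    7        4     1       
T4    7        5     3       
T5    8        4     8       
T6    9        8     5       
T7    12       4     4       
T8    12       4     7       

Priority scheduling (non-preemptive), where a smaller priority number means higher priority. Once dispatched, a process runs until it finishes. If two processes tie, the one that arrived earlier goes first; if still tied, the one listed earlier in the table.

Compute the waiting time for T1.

0

Schedule: | T1 0-6 | T2 6-11 | T3 11-15 | T4 15-20 | T7 20-24 | T6 24-32 | T8 32-36 | T5 36-40 |
Completion: T1=6  T2=11  T3=15  T4=20  T5=40  T6=32  T7=24  T8=36
Turnaround (C−A): T1=6  T2=6  T3=8  T4=13  T5=32  T6=23  T7=12  T8=24
Waiting(T1) = turnaround − burst = 6 − 6 = 0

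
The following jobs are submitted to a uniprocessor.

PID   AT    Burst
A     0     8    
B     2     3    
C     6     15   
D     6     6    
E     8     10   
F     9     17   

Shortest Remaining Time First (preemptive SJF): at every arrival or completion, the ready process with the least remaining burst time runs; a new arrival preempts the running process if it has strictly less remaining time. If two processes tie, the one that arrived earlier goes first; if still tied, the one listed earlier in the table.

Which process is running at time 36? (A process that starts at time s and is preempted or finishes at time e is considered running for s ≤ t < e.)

Timeline: | A 0-2 | B 2-5 | A 5-11 | D 11-17 | E 17-27 | C 27-42 | F 42-59 |
Completion: A=11  B=5  C=42  D=17  E=27  F=59

C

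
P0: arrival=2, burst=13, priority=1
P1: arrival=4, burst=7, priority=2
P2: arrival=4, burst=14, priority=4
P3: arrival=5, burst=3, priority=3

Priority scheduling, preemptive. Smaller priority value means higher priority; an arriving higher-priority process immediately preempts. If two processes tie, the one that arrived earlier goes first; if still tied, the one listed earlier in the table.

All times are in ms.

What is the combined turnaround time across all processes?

Gantt: | idle 0-2 | P0 2-15 | P1 15-22 | P3 22-25 | P2 25-39 |
Completion: P0=15  P1=22  P2=39  P3=25
Turnaround = completion − arrival: P0=13, P1=18, P2=35, P3=20
Total turnaround = 13 + 18 + 35 + 20 = 86

86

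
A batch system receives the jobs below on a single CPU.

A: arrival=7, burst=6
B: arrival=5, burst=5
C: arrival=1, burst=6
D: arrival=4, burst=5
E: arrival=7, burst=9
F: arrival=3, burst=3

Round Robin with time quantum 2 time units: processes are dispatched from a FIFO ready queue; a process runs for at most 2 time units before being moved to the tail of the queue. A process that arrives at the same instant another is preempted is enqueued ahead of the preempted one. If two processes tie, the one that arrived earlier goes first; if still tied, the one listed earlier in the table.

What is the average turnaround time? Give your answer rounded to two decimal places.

Timeline: | idle 0-1 | C 1-3 | F 3-5 | C 5-7 | D 7-9 | B 9-11 | F 11-12 | A 12-14 | E 14-16 | C 16-18 | D 18-20 | B 20-22 | A 22-24 | E 24-26 | D 26-27 | B 27-28 | A 28-30 | E 30-35 |
Completion: A=30  B=28  C=18  D=27  E=35  F=12
Turnaround times: A=23, B=23, C=17, D=23, E=28, F=9
Average turnaround = (23+23+17+23+28+9) / 6 = 123/6 = 20.50

20.50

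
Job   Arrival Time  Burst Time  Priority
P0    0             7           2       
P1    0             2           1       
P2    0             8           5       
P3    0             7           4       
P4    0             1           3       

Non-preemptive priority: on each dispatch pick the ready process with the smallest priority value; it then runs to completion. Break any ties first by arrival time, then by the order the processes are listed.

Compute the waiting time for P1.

Gantt: | P1 0-2 | P0 2-9 | P4 9-10 | P3 10-17 | P2 17-25 |
Completion: P0=9  P1=2  P2=25  P3=17  P4=10
Turnaround (C−A): P0=9  P1=2  P2=25  P3=17  P4=10
Waiting(P1) = turnaround − burst = 2 − 2 = 0

0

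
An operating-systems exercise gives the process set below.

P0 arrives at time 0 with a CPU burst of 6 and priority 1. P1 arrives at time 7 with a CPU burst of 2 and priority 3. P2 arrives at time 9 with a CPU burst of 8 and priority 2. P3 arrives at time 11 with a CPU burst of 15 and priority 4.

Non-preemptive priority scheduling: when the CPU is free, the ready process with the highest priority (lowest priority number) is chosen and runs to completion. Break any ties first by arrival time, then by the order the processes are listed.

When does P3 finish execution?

32

Timeline: | P0 0-6 | idle 6-7 | P1 7-9 | P2 9-17 | P3 17-32 |
Completion: P0=6  P1=9  P2=17  P3=32
Turnaround (C−A): P0=6  P1=2  P2=8  P3=21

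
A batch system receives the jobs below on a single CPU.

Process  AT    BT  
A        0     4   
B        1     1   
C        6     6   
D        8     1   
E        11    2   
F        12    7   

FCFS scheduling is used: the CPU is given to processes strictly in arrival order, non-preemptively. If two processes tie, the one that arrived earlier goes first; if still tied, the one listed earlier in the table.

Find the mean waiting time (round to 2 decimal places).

2.00

Gantt: | A 0-4 | B 4-5 | idle 5-6 | C 6-12 | D 12-13 | E 13-15 | F 15-22 |
Completion: A=4  B=5  C=12  D=13  E=15  F=22
Turnaround (C−A): A=4  B=4  C=6  D=5  E=4  F=10
Waiting times: A=0, B=3, C=0, D=4, E=2, F=3
Average waiting = (0+3+0+4+2+3) / 6 = 12/6 = 2.00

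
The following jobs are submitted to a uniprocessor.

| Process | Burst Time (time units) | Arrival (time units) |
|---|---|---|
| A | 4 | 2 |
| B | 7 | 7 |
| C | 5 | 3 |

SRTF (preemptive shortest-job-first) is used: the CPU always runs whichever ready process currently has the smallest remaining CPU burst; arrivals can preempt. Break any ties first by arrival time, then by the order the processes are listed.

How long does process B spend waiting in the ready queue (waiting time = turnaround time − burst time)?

4

Schedule: | idle 0-2 | A 2-6 | C 6-11 | B 11-18 |
Completion: A=6  B=18  C=11
Waiting(B) = turnaround − burst = 11 − 7 = 4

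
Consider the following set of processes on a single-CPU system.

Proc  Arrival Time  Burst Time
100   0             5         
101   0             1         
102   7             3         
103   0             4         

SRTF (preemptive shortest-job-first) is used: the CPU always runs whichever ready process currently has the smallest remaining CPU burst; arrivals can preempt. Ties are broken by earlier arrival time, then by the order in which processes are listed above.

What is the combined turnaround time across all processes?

Timeline: | 101 0-1 | 103 1-5 | 100 5-10 | 102 10-13 |
Completion: 100=10  101=1  102=13  103=5
Turnaround (C−A): 100=10  101=1  102=6  103=5
Turnaround = completion − arrival: 100=10, 101=1, 102=6, 103=5
Total turnaround = 10 + 1 + 6 + 5 = 22

22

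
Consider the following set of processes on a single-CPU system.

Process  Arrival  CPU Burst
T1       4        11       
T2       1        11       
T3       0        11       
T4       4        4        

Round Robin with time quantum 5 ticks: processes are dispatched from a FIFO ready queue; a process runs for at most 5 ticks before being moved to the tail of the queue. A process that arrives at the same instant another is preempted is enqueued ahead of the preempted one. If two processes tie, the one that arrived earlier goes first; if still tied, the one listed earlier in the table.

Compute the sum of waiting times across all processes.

81

Gantt: | T3 0-5 | T2 5-10 | T1 10-15 | T4 15-19 | T3 19-24 | T2 24-29 | T1 29-34 | T3 34-35 | T2 35-36 | T1 36-37 |
Completion: T1=37  T2=36  T3=35  T4=19
Waiting = turnaround − burst: T1=22, T2=24, T3=24, T4=11
Total waiting = 22 + 24 + 24 + 11 = 81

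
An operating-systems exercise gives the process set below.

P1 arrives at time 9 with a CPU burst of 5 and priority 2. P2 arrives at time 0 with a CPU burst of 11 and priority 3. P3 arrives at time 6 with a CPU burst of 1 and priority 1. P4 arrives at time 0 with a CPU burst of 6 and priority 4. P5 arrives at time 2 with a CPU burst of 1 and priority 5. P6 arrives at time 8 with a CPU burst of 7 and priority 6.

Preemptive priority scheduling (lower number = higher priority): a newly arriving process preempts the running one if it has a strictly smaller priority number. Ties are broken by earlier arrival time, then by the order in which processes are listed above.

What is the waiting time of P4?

Schedule: | P2 0-6 | P3 6-7 | P2 7-9 | P1 9-14 | P2 14-17 | P4 17-23 | P5 23-24 | P6 24-31 |
Completion: P1=14  P2=17  P3=7  P4=23  P5=24  P6=31
Turnaround (C−A): P1=5  P2=17  P3=1  P4=23  P5=22  P6=23
Waiting(P4) = turnaround − burst = 23 − 6 = 17

17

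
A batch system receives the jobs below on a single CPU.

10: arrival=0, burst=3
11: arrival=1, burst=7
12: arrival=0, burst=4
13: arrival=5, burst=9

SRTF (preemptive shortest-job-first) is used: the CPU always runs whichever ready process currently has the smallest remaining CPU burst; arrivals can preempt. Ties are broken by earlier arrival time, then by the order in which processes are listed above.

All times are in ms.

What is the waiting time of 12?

3

Timeline: | 10 0-3 | 12 3-7 | 11 7-14 | 13 14-23 |
Completion: 10=3  11=14  12=7  13=23
Turnaround (C−A): 10=3  11=13  12=7  13=18
Waiting(12) = turnaround − burst = 7 − 4 = 3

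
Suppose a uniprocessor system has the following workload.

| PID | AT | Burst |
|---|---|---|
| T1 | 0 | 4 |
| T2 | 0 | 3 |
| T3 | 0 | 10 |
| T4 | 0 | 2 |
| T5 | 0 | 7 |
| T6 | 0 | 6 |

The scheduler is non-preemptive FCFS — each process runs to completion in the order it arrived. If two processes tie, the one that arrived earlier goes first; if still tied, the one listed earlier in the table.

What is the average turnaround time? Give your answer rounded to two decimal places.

Timeline: | T1 0-4 | T2 4-7 | T3 7-17 | T4 17-19 | T5 19-26 | T6 26-32 |
Completion: T1=4  T2=7  T3=17  T4=19  T5=26  T6=32
Turnaround times: T1=4, T2=7, T3=17, T4=19, T5=26, T6=32
Average turnaround = (4+7+17+19+26+32) / 6 = 105/6 = 17.50

17.50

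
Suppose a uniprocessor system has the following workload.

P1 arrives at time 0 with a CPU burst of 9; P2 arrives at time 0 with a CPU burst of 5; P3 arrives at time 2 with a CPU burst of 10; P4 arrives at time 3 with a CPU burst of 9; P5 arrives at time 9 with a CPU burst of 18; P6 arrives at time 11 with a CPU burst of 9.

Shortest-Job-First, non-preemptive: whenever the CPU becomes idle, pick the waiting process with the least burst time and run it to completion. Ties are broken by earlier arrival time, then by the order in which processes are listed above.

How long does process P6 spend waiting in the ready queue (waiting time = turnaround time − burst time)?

Schedule: | P2 0-5 | P1 5-14 | P4 14-23 | P6 23-32 | P3 32-42 | P5 42-60 |
Completion: P1=14  P2=5  P3=42  P4=23  P5=60  P6=32
Turnaround (C−A): P1=14  P2=5  P3=40  P4=20  P5=51  P6=21
Waiting(P6) = turnaround − burst = 21 − 9 = 12

12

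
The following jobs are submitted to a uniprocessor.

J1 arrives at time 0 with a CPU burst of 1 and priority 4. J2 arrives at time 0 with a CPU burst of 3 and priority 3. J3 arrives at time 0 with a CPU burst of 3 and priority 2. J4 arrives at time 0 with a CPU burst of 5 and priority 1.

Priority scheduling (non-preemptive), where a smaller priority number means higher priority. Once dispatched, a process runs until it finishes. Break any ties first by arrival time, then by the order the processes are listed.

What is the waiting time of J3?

Schedule: | J4 0-5 | J3 5-8 | J2 8-11 | J1 11-12 |
Completion: J1=12  J2=11  J3=8  J4=5
Waiting(J3) = turnaround − burst = 8 − 3 = 5

5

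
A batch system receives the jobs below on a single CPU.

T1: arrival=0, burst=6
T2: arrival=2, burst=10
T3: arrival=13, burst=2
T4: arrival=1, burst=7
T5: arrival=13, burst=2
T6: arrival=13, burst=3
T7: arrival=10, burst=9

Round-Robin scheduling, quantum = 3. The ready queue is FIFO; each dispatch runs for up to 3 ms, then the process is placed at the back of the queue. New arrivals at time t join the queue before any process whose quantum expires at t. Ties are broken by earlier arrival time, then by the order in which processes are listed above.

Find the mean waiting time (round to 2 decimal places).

Timeline: | T1 0-3 | T4 3-6 | T2 6-9 | T1 9-12 | T4 12-15 | T2 15-18 | T7 18-21 | T3 21-23 | T5 23-25 | T6 25-28 | T4 28-29 | T2 29-32 | T7 32-35 | T2 35-36 | T7 36-39 |
Completion: T1=12  T2=36  T3=23  T4=29  T5=25  T6=28  T7=39
Waiting times: T1=6, T2=24, T3=8, T4=21, T5=10, T6=12, T7=20
Average waiting = (6+24+8+21+10+12+20) / 7 = 101/7 = 14.43

14.43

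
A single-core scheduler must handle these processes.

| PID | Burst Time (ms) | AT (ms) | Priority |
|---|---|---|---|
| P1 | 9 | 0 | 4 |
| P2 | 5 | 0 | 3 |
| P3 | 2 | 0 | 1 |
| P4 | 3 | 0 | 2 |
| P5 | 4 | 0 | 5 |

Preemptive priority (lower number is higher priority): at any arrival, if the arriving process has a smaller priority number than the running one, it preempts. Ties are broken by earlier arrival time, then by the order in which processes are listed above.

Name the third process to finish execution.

P2

Schedule: | P3 0-2 | P4 2-5 | P2 5-10 | P1 10-19 | P5 19-23 |
Completion: P1=19  P2=10  P3=2  P4=5  P5=23
Turnaround (C−A): P1=19  P2=10  P3=2  P4=5  P5=23
Finish order: P3 → P4 → P2 → P1 → P5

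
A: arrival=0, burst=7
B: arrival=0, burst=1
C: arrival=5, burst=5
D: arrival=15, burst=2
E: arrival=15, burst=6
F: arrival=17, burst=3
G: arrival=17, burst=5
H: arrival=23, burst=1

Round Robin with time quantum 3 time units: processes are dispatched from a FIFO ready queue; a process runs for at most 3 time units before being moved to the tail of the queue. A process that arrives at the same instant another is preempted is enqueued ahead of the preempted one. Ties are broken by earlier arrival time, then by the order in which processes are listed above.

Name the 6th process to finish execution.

E

Schedule: | A 0-3 | B 3-4 | A 4-7 | C 7-10 | A 10-11 | C 11-13 | idle 13-15 | D 15-17 | E 17-20 | F 20-23 | G 23-26 | E 26-29 | H 29-30 | G 30-32 |
Completion: A=11  B=4  C=13  D=17  E=29  F=23  G=32  H=30
Turnaround (C−A): A=11  B=4  C=8  D=2  E=14  F=6  G=15  H=7
Finish order: B → A → C → D → F → E → H → G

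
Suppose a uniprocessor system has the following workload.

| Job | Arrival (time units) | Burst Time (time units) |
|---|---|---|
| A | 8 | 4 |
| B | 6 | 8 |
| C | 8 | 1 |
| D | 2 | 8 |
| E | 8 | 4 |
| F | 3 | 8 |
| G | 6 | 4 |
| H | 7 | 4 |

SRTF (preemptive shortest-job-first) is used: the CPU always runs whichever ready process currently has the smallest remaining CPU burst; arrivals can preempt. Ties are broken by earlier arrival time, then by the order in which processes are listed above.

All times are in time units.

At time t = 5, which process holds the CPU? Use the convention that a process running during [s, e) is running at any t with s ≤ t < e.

D

Timeline: | idle 0-2 | D 2-8 | C 8-9 | D 9-11 | G 11-15 | H 15-19 | A 19-23 | E 23-27 | F 27-35 | B 35-43 |
Completion: A=23  B=43  C=9  D=11  E=27  F=35  G=15  H=19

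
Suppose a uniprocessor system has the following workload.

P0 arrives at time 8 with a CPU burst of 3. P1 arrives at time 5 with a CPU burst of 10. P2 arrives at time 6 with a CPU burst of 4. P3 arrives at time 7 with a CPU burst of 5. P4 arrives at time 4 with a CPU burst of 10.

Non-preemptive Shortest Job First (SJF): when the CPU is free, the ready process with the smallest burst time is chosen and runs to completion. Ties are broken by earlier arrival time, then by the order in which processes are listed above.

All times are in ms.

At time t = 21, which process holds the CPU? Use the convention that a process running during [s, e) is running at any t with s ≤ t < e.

Schedule: | idle 0-4 | P4 4-14 | P0 14-17 | P2 17-21 | P3 21-26 | P1 26-36 |
Completion: P0=17  P1=36  P2=21  P3=26  P4=14
Turnaround (C−A): P0=9  P1=31  P2=15  P3=19  P4=10

P3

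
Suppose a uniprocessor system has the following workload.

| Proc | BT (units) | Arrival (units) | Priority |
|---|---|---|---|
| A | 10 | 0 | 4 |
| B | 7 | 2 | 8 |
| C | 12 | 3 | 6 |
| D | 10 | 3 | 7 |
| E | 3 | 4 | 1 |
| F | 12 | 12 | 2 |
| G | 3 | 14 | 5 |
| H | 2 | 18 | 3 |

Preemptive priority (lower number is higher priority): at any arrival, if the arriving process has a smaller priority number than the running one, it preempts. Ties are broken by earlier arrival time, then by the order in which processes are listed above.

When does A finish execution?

Schedule: | A 0-4 | E 4-7 | A 7-12 | F 12-24 | H 24-26 | A 26-27 | G 27-30 | C 30-42 | D 42-52 | B 52-59 |
Completion: A=27  B=59  C=42  D=52  E=7  F=24  G=30  H=26
Turnaround (C−A): A=27  B=57  C=39  D=49  E=3  F=12  G=16  H=8

27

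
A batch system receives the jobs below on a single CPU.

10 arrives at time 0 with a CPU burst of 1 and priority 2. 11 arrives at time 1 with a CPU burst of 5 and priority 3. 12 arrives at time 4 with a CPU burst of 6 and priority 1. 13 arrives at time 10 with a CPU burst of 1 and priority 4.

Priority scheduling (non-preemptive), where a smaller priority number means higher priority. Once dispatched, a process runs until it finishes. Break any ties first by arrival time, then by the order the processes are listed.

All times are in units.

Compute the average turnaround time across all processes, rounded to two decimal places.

Schedule: | 10 0-1 | 11 1-6 | 12 6-12 | 13 12-13 |
Completion: 10=1  11=6  12=12  13=13
Turnaround (C−A): 10=1  11=5  12=8  13=3
Turnaround times: 10=1, 11=5, 12=8, 13=3
Average turnaround = (1+5+8+3) / 4 = 17/4 = 4.25

4.25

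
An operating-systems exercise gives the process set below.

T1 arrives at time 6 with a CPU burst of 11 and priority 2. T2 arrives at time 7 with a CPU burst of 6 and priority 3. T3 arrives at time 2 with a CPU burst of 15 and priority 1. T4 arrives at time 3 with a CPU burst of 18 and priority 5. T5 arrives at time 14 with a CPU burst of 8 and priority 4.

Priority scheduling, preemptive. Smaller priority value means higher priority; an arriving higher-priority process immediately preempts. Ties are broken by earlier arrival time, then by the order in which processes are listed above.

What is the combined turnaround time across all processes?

Timeline: | idle 0-2 | T3 2-17 | T1 17-28 | T2 28-34 | T5 34-42 | T4 42-60 |
Completion: T1=28  T2=34  T3=17  T4=60  T5=42
Turnaround (C−A): T1=22  T2=27  T3=15  T4=57  T5=28
Turnaround = completion − arrival: T1=22, T2=27, T3=15, T4=57, T5=28
Total turnaround = 22 + 27 + 15 + 57 + 28 = 149

149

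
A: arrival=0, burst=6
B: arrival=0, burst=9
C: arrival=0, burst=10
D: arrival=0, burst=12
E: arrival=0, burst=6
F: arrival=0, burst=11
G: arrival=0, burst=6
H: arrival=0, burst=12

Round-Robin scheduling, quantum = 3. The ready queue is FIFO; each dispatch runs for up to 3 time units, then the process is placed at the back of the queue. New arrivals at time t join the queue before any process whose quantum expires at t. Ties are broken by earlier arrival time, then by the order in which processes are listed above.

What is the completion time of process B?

51

Timeline: | A 0-3 | B 3-6 | C 6-9 | D 9-12 | E 12-15 | F 15-18 | G 18-21 | H 21-24 | A 24-27 | B 27-30 | C 30-33 | D 33-36 | E 36-39 | F 39-42 | G 42-45 | H 45-48 | B 48-51 | C 51-54 | D 54-57 | F 57-60 | H 60-63 | C 63-64 | D 64-67 | F 67-69 | H 69-72 |
Completion: A=27  B=51  C=64  D=67  E=39  F=69  G=45  H=72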